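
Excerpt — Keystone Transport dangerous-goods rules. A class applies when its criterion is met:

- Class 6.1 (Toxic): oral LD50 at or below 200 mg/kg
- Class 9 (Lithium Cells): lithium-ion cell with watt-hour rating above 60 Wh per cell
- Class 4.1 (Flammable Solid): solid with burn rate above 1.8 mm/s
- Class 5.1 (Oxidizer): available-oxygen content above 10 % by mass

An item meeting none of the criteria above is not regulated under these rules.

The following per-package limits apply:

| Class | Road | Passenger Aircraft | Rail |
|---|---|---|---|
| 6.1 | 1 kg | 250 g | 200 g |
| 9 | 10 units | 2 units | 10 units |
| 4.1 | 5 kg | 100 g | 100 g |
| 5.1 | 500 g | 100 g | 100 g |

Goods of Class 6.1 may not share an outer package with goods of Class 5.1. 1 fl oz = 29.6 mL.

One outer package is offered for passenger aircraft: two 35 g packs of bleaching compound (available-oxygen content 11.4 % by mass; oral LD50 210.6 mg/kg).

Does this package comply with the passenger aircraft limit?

With available-oxygen content 11.4 % by mass (> 10 % by mass), the bleaching compound falls in Class 5.1.
Class 5.1 quantity: two 35 g packs = 70 g.
70 g is within the passenger aircraft limit of 100 g for Class 5.1.

Yes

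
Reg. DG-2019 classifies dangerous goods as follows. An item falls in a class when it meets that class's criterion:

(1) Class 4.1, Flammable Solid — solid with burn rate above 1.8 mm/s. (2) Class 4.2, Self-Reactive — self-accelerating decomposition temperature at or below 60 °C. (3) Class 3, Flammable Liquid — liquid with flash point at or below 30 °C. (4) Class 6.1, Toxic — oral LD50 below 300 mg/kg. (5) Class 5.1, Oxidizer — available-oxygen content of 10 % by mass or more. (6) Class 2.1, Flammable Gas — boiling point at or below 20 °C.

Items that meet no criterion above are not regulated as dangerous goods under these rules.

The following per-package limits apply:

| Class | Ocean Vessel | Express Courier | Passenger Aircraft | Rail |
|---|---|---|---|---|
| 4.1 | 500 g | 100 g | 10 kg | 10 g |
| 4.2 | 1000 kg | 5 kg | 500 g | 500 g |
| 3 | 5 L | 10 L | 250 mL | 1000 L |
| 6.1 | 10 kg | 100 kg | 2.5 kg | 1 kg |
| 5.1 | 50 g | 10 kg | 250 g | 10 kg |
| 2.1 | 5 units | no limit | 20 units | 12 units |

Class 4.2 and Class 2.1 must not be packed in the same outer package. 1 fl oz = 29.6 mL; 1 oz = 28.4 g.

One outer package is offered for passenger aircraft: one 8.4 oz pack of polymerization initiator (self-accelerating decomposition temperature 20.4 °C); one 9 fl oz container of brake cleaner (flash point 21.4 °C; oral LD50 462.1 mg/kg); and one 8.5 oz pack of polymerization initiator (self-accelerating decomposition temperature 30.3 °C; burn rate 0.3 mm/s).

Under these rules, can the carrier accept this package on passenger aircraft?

Self-accelerating decomposition temperature 20.4 °C meets the Class 4.2 criterion (Self-Reactive), so the polymerization initiator is Class 4.2.
Brake cleaner: flash point 21.4 °C ≤ 30 °C → Class 3 (Flammable Liquid).
With self-accelerating decomposition temperature 30.3 °C (≤ 60 °C), the polymerization initiator falls in Class 4.2.
Class 4.2 net quantity: (one 8.4 oz pack = 238.56 g) + (one 8.5 oz pack = 241.4 g) = 479.96 g.
479.96 g is within the passenger aircraft limit of 500 g for Class 4.2.
Class 3 quantity: one 9 fl oz container = 266.4 mL.
266.4 mL exceeds the passenger aircraft limit of 250 mL for Class 3.
The segregation rule (Class 4.2 with Class 2.1) does not apply to Class 4.2 with Class 3.

No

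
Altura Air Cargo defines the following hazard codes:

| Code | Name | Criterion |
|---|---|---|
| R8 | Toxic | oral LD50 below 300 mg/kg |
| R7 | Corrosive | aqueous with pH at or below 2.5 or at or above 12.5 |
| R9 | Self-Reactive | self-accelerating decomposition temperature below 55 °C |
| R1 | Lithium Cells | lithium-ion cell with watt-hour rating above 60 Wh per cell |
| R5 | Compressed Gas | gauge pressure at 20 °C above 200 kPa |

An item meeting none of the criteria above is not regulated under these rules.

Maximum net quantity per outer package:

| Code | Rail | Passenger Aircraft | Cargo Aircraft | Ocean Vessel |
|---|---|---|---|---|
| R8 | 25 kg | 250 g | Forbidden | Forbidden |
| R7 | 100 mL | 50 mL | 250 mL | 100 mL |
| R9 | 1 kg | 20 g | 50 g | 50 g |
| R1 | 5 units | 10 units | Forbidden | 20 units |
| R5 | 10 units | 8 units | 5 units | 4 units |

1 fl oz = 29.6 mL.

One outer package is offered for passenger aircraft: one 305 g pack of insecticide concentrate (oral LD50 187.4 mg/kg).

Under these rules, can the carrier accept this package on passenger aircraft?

No

Oral LD50 187.4 mg/kg meets the Code R8 criterion (Toxic), so the insecticide concentrate is Code R8.
Code R8 quantity: 305 g.
305 g > 250 g (passenger aircraft limit, Code R8) — over the limit.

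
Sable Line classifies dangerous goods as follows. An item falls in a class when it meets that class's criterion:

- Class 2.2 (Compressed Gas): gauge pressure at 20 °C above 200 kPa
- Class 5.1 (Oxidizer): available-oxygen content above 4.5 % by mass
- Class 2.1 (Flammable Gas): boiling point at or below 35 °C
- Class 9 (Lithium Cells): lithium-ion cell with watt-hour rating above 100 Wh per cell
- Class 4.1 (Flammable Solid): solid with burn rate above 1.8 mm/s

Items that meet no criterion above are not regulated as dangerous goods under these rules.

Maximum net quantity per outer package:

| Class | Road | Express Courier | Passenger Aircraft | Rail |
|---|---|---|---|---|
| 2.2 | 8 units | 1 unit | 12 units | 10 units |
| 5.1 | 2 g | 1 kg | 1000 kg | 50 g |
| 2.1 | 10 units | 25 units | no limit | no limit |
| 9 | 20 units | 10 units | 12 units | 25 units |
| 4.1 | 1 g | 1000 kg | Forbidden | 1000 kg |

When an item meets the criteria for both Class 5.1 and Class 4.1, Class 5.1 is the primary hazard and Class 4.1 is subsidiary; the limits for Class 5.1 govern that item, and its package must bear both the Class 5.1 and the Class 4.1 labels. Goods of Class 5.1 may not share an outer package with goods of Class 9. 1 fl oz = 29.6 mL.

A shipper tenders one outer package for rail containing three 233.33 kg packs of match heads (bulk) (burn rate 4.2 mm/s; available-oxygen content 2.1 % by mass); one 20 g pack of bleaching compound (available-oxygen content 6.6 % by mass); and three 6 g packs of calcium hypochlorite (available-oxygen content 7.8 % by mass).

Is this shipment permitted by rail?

The match heads (bulk) have burn rate 4.2 mm/s, which is > 1.8 mm/s, so they are Class 4.1 (Flammable Solid).
With available-oxygen content 6.6 % by mass (> 4.5 % by mass), the bleaching compound falls in Class 5.1.
With available-oxygen content 7.8 % by mass (> 4.5 % by mass), the calcium hypochlorite falls in Class 5.1.
Total Class 5.1: 20 g + (three 6 g packs = 18 g) = 38 g.
That is within the Class 5.1 rail limit of 50 g.
Class 4.1 quantity: three 233.33 kg packs = 699.99 kg.
That is within the Class 4.1 rail limit of 1000 kg.
The segregation rule (Class 5.1 with Class 9) does not apply to Class 5.1 with Class 4.1.
Every hazard class is within its rail limit and no segregation rule is violated.

Yes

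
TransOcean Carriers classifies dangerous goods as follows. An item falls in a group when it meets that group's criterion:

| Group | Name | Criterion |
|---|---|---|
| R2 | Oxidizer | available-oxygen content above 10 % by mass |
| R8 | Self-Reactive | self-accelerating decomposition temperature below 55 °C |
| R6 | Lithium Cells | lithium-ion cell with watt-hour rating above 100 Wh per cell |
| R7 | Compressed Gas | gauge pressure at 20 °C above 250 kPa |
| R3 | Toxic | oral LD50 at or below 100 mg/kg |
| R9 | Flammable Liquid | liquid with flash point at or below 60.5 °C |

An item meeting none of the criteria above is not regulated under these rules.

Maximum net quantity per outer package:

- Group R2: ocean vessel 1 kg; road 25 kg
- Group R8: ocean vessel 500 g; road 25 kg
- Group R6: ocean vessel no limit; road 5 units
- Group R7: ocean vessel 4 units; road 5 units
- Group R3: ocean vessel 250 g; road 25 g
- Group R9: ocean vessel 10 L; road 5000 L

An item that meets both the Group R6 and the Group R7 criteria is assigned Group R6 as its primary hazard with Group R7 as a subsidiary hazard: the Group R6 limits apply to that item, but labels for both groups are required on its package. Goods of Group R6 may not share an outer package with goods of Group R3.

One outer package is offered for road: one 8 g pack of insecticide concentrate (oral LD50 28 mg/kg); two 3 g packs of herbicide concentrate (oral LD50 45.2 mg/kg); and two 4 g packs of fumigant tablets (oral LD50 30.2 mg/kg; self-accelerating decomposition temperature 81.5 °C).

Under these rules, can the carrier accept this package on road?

Yes

Insecticide concentrate: oral LD50 28 mg/kg ≤ 100 mg/kg → Group R3 (Toxic).
Oral LD50 45.2 mg/kg meets the Group R3 criterion (Toxic), so the herbicide concentrate is Group R3.
Fumigant tablets: oral LD50 30.2 mg/kg ≤ 100 mg/kg → Group R3 (Toxic).
Total Group R3: 8 g + (two 3 g packs = 6 g) + (two 4 g packs = 8 g) = 22 g.
22 g is within the road limit of 25 g for Group R3.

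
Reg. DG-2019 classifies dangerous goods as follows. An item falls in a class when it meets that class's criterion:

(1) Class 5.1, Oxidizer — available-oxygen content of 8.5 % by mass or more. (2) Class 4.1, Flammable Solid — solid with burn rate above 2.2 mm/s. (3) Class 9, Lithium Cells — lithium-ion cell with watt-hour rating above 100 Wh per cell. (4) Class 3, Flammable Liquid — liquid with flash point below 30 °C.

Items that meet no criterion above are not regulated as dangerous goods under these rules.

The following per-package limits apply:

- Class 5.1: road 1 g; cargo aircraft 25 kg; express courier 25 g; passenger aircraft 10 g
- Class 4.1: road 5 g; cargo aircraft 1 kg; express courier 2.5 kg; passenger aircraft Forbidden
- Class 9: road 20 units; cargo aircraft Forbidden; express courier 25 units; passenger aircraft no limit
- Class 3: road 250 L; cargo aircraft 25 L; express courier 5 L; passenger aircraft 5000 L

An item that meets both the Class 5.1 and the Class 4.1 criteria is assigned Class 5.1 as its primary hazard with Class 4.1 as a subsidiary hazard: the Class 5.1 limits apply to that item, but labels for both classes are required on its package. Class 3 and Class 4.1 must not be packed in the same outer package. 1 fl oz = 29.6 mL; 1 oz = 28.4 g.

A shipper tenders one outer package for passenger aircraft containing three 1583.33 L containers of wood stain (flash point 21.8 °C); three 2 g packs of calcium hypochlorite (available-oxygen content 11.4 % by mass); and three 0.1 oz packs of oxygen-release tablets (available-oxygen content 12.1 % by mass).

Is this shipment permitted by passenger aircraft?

No

Wood stain: flash point 21.8 °C < 30 °C → Class 3 (Flammable Liquid).
Calcium hypochlorite: available-oxygen content 11.4 % by mass ≥ 8.5 % by mass → Class 5.1 (Oxidizer).
Available-oxygen content 12.1 % by mass meets the Class 5.1 criterion (Oxidizer), so the oxygen-release tablets are Class 5.1.
Class 5.1 net quantity: (three 2 g packs = 6 g) + (three 0.1 oz packs = 8.52 g) = 14.52 g.
14.52 g > 10 g (passenger aircraft limit, Class 5.1) — over the limit.
Class 3 quantity: three 1583.33 L containers = 4749.99 L.
4749.99 L is within the passenger aircraft limit of 5000 L for Class 3.
The segregation rule (Class 3 with Class 4.1) does not apply to Class 5.1 with Class 3.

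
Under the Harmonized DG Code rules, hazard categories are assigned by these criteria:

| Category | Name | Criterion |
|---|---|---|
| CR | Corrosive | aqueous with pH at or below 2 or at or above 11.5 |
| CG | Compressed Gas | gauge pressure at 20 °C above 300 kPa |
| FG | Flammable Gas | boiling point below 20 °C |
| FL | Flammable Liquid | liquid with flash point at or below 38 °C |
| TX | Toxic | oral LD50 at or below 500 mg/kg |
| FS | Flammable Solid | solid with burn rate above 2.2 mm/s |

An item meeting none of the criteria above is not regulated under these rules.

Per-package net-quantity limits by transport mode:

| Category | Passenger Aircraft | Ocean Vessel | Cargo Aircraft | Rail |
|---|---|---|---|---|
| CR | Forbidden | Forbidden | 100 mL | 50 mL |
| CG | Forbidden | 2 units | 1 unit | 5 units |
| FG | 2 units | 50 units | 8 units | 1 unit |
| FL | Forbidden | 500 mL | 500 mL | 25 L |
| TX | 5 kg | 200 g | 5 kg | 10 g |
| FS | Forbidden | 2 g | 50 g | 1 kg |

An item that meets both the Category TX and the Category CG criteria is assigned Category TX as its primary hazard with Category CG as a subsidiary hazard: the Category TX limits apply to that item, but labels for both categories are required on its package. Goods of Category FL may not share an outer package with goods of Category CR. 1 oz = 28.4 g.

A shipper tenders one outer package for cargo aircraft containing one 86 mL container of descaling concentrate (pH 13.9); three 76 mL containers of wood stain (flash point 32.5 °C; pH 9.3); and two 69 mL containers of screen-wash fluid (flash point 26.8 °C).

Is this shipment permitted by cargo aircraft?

Descaling concentrate: pH 13.9 ≥ 11.5 → Category CR (Corrosive).
With flash point 32.5 °C (≤ 38 °C), the wood stain falls in Category FL.
Screen-wash fluid: flash point 26.8 °C ≤ 38 °C → Category FL (Flammable Liquid).
Category FL net quantity: (three 76 mL containers = 228 mL) + (two 69 mL containers = 138 mL) = 366 mL.
That is within the Category FL cargo aircraft limit of 500 mL.
Category CR quantity: 86 mL.
That is within the Category CR cargo aircraft limit of 100 mL.
Category FL and Category CR may not share an outer package.

No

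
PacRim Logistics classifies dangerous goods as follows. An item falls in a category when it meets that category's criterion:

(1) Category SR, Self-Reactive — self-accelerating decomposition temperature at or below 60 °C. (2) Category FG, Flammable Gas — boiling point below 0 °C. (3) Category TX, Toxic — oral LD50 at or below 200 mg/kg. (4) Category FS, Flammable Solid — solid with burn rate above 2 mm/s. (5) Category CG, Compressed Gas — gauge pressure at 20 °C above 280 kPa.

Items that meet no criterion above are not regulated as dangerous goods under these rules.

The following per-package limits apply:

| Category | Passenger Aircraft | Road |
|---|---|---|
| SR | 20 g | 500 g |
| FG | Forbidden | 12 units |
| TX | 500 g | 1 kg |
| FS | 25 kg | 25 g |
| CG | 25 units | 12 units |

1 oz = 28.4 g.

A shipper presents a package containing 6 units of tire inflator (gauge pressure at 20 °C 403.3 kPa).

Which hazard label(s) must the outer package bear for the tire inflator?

The tire inflator has gauge pressure at 20 °C 403.3 kPa, which is > 280 kPa, so it is Category CG (Compressed Gas).
Only the Category CG label is required.

Category CG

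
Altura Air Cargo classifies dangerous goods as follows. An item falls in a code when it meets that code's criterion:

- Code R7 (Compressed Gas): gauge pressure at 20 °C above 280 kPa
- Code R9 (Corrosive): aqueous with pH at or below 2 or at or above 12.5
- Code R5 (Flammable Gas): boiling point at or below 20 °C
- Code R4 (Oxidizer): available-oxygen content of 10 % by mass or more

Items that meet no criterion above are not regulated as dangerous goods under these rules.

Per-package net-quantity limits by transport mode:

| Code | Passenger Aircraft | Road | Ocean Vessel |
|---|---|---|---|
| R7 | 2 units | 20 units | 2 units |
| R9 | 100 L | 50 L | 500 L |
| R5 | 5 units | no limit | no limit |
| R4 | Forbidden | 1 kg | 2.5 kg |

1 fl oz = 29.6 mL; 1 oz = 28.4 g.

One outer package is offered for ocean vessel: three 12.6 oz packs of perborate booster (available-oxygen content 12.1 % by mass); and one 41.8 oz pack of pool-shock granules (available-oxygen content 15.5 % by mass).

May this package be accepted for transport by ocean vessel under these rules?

Available-oxygen content 12.1 % by mass meets the Code R4 criterion (Oxidizer), so the perborate booster is Code R4.
Available-oxygen content 15.5 % by mass meets the Code R4 criterion (Oxidizer), so the pool-shock granules are Code R4.
Code R4 net quantity: (three 12.6 oz packs = 1073.52 g) + (one 41.8 oz pack = 1187.12 g) = 2260.64 g.
2260.64 g ≤ 2.5 kg (ocean vessel limit, Code R4) — within limit.

Yes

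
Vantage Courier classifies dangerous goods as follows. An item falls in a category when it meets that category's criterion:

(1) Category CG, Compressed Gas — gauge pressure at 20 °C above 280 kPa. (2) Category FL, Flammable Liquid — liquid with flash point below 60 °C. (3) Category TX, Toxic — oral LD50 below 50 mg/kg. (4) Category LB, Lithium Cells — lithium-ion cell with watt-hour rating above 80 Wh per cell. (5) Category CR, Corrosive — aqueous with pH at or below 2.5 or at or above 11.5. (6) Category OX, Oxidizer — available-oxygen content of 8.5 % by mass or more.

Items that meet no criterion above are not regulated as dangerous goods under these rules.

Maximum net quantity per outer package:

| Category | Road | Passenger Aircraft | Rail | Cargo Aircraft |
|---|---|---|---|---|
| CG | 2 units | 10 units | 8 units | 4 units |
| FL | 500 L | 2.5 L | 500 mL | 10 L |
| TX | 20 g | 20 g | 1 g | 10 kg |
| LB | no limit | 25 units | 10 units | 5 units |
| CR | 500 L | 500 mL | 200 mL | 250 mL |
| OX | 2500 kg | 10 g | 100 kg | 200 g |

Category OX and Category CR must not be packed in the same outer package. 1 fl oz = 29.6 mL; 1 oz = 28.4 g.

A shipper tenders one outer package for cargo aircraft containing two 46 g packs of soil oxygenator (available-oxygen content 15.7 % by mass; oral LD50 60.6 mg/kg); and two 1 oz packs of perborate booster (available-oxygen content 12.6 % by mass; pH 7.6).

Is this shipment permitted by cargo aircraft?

Soil oxygenator: available-oxygen content 15.7 % by mass ≥ 8.5 % by mass → Category OX (Oxidizer).
The perborate booster has available-oxygen content 12.6 % by mass, which is ≥ 8.5 % by mass, so it is Category OX (Oxidizer).
Category OX net quantity: (two 46 g packs = 92 g) + (two 1 oz packs = 56.8 g) = 148.8 g.
148.8 g ≤ 200 g (cargo aircraft limit, Category OX) — within limit.

Yes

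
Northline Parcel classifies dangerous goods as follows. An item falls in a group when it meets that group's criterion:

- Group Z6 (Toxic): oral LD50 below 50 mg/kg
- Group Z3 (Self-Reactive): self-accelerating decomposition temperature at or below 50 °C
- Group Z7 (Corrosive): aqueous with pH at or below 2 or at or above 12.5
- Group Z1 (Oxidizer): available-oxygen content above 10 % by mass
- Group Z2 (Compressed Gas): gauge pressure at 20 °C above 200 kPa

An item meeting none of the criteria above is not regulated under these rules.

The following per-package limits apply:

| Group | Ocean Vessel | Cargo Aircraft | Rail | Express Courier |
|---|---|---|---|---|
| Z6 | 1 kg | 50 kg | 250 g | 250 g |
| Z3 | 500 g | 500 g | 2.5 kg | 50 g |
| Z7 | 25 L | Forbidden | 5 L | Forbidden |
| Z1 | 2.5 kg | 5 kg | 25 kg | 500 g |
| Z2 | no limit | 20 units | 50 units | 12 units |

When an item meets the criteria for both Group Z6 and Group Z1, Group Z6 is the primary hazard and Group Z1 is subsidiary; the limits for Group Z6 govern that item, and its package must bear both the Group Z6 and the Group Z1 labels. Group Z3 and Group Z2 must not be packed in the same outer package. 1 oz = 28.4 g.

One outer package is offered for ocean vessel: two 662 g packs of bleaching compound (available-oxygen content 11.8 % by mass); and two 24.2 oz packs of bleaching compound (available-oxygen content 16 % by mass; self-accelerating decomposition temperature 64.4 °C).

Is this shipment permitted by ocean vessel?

The bleaching compound has available-oxygen content 11.8 % by mass, which is > 10 % by mass, so it is Group Z1 (Oxidizer).
The bleaching compound has available-oxygen content 16 % by mass, which is > 10 % by mass, so it is Group Z1 (Oxidizer).
Total Group Z1: (two 662 g packs = 1.324 kg) + (two 24.2 oz packs = 1374.56 g) = 2698.56 g.
That exceeds the Group Z1 ocean vessel limit of 2.5 kg.

No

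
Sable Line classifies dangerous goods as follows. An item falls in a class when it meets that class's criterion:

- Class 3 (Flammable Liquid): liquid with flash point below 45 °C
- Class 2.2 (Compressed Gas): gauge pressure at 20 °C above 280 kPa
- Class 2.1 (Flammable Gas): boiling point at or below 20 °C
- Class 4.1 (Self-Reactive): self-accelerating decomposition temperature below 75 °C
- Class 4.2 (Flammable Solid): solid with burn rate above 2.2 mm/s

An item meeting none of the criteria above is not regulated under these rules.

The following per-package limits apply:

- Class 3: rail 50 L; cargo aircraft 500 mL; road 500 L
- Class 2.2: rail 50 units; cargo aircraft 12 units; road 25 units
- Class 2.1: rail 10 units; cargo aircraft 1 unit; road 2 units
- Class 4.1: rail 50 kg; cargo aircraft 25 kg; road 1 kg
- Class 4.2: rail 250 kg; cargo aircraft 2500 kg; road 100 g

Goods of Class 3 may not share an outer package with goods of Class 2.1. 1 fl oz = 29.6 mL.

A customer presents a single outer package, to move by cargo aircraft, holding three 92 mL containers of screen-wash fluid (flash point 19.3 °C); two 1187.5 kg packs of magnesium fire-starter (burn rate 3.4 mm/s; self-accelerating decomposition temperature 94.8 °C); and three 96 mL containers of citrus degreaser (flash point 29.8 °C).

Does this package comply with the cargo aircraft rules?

Screen-wash fluid: flash point 19.3 °C < 45 °C → Class 3 (Flammable Liquid).
The magnesium fire-starter has burn rate 3.4 mm/s, which is > 2.2 mm/s, so it is Class 4.2 (Flammable Solid).
The citrus degreaser has flash point 29.8 °C, which is < 45 °C, so it is Class 3 (Flammable Liquid).
Class 4.2 quantity: two 1187.5 kg packs = 2375 kg.
2375 kg ≤ 2500 kg (cargo aircraft limit, Class 4.2) — within limit.
Class 3 net quantity: (three 92 mL containers = 276 mL) + (three 96 mL containers = 288 mL) = 564 mL.
564 mL exceeds the cargo aircraft limit of 500 mL for Class 3.
The segregation rule (Class 3 with Class 2.1) does not apply to Class 4.2 with Class 3.

No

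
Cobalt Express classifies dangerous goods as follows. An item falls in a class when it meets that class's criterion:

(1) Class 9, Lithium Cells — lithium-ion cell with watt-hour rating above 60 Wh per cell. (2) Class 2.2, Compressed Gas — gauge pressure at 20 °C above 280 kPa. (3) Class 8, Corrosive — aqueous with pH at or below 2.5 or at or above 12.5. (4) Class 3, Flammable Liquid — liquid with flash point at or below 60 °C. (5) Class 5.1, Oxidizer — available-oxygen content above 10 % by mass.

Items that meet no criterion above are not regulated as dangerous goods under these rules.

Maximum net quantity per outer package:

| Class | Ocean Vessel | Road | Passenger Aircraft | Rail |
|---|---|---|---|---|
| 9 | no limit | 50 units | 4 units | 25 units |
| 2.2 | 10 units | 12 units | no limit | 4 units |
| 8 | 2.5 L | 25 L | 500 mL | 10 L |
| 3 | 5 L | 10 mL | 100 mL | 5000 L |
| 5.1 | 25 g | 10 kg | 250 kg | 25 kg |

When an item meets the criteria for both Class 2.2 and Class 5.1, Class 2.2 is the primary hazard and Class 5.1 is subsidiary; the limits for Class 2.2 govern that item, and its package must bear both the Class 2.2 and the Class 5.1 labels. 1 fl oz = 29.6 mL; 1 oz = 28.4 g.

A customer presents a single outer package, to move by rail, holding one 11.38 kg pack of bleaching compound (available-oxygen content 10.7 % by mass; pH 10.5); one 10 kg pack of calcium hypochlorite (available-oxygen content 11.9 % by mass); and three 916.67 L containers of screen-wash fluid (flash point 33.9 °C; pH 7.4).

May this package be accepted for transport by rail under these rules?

Yes

The bleaching compound has available-oxygen content 10.7 % by mass, which is > 10 % by mass, so it is Class 5.1 (Oxidizer).
Calcium hypochlorite: available-oxygen content 11.9 % by mass > 10 % by mass → Class 5.1 (Oxidizer).
With flash point 33.9 °C (≤ 60 °C), the screen-wash fluid falls in Class 3.
Class 3 quantity: three 916.67 L containers = 2750.01 L.
2750.01 L ≤ 5000 L (rail limit, Class 3) — within limit.
Total Class 5.1: 11.38 kg + 10 kg = 21.38 kg.
21.38 kg is within the rail limit of 25 kg for Class 5.1.
Every hazard class is within its rail limit and no segregation rule is violated.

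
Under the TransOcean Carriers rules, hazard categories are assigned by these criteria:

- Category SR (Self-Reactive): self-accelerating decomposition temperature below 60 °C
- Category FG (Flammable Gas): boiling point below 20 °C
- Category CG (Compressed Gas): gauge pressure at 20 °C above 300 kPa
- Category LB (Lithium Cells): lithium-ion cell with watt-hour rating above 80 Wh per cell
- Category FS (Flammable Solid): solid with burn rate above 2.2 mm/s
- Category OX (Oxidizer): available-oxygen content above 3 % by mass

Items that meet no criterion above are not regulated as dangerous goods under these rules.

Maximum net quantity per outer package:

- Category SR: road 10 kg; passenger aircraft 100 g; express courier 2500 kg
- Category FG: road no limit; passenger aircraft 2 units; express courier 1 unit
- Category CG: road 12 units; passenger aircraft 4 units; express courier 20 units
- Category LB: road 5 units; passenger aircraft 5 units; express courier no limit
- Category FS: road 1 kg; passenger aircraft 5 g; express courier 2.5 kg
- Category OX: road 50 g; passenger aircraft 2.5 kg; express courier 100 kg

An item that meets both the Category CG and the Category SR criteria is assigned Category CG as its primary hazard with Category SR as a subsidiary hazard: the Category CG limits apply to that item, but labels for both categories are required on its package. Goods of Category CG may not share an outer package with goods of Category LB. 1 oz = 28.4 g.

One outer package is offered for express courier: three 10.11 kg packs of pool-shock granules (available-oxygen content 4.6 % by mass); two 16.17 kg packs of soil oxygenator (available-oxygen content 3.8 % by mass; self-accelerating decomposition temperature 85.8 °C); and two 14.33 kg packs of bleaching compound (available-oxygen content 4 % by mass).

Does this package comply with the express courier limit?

Yes

With available-oxygen content 4.6 % by mass (> 3 % by mass), the pool-shock granules fall in Category OX.
With available-oxygen content 3.8 % by mass (> 3 % by mass), the soil oxygenator falls in Category OX.
Bleaching compound: available-oxygen content 4 % by mass > 3 % by mass → Category OX (Oxidizer).
Total Category OX: (three 10.11 kg packs = 30.33 kg) + (two 16.17 kg packs = 32.34 kg) + (two 14.33 kg packs = 28.66 kg) = 91.33 kg.
That is within the Category OX express courier limit of 100 kg.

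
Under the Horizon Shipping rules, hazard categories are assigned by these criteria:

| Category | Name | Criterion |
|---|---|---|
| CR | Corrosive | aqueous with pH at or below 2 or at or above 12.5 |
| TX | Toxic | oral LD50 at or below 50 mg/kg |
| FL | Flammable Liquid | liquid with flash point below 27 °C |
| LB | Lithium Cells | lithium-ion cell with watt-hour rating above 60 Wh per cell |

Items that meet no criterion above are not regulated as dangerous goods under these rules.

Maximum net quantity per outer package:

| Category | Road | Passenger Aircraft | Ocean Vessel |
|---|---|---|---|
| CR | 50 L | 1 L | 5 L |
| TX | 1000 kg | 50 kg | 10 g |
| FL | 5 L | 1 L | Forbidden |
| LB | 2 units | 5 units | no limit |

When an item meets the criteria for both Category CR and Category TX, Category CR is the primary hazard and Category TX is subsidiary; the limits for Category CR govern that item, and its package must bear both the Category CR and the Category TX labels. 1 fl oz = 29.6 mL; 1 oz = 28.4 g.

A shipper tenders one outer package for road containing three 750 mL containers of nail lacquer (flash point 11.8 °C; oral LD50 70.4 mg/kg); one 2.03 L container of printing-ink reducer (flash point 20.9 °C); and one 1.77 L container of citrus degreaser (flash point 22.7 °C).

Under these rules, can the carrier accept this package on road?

No

Flash point 11.8 °C meets the Category FL criterion (Flammable Liquid), so the nail lacquer is Category FL.
Printing-ink reducer: flash point 20.9 °C < 27 °C → Category FL (Flammable Liquid).
The citrus degreaser has flash point 22.7 °C, which is < 27 °C, so it is Category FL (Flammable Liquid).
Category FL net quantity: (three 750 mL containers = 2.25 L) + 2.03 L + 1.77 L = 6.05 L.
6.05 L > 5 L (road limit, Category FL) — over the limit.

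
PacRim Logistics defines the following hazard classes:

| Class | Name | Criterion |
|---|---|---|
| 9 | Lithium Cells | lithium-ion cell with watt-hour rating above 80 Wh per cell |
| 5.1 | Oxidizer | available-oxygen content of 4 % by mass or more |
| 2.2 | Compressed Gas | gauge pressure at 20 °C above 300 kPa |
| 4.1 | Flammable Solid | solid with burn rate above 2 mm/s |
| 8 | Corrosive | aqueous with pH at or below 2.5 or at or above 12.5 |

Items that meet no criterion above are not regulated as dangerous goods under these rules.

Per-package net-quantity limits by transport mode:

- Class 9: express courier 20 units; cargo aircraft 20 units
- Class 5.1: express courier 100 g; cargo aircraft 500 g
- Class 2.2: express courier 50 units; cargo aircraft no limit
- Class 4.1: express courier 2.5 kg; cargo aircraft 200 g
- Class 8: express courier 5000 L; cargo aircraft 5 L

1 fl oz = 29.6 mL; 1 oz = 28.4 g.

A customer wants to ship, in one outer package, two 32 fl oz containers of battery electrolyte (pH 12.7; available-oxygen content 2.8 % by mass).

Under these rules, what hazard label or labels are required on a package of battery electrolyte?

With pH 12.7 (≥ 12.5), the battery electrolyte falls in Class 8.
Only the Class 8 label is required.

Class 8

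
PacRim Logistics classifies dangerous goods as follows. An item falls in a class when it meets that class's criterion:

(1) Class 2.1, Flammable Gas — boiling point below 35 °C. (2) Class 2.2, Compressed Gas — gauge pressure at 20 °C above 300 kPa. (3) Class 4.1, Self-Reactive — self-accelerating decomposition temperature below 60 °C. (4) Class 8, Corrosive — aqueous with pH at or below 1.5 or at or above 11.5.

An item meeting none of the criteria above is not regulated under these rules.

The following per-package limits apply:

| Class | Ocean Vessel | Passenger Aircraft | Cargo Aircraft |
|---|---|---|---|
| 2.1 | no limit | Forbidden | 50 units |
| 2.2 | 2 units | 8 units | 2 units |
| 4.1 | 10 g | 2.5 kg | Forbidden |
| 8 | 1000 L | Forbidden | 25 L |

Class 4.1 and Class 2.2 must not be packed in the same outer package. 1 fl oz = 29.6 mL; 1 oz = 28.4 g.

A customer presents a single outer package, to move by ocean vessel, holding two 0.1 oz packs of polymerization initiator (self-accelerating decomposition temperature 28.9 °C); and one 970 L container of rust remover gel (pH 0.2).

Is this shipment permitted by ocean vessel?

Polymerization initiator: self-accelerating decomposition temperature 28.9 °C < 60 °C → Class 4.1 (Self-Reactive).
Rust remover gel: pH 0.2 ≤ 1.5 → Class 8 (Corrosive).
Class 8 quantity: 970 L.
970 L ≤ 1000 L (ocean vessel limit, Class 8) — within limit.
Class 4.1 quantity: two 0.1 oz packs = 5.68 g.
That is within the Class 4.1 ocean vessel limit of 10 g.
The segregation rule (Class 4.1 with Class 2.2) does not apply to Class 8 with Class 4.1.
Every hazard class is within its ocean vessel limit and no segregation rule is violated.

Yes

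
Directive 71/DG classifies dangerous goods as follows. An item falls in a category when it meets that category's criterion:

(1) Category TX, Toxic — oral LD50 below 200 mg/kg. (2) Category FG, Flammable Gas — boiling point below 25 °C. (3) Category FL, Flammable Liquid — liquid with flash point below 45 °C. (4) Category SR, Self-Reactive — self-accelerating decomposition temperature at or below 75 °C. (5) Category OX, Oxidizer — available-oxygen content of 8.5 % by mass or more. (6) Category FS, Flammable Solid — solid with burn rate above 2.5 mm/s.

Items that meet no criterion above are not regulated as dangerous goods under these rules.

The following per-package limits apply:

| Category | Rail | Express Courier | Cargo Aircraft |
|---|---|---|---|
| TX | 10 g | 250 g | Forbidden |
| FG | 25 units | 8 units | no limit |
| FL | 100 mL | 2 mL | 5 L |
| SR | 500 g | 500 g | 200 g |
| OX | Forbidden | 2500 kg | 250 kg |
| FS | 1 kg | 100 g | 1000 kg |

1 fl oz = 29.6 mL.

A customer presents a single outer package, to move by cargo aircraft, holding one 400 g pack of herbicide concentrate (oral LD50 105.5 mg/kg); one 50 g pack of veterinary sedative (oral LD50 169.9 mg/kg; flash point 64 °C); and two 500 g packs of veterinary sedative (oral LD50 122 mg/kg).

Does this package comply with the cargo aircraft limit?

The herbicide concentrate has oral LD50 105.5 mg/kg, which is < 200 mg/kg, so it is Category TX (Toxic).
With oral LD50 169.9 mg/kg (< 200 mg/kg), the veterinary sedative falls in Category TX.
Oral LD50 122 mg/kg meets the Category TX criterion (Toxic), so the veterinary sedative is Category TX.
Total Category TX: 400 g + 50 g + (two 500 g packs = 1 kg) = 1.45 kg.
By cargo aircraft, Category TX is Forbidden regardless of quantity.

No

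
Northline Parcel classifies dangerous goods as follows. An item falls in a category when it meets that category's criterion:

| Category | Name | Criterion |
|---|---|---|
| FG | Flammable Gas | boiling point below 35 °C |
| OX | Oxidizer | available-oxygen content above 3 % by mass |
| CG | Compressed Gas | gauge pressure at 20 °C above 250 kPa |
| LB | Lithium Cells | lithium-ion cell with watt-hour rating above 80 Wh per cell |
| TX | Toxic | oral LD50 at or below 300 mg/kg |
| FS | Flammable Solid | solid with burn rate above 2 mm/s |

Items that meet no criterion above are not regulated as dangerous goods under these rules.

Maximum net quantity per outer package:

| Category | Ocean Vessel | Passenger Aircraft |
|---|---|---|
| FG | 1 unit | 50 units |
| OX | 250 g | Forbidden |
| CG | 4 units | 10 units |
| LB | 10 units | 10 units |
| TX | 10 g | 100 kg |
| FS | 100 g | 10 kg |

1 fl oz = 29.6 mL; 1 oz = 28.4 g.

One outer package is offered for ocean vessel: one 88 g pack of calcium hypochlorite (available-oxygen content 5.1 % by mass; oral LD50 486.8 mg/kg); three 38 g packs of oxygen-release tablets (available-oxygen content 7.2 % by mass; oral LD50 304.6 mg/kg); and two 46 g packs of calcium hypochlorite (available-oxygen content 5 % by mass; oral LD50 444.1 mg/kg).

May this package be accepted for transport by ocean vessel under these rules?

Calcium hypochlorite: available-oxygen content 5.1 % by mass > 3 % by mass → Category OX (Oxidizer).
With available-oxygen content 7.2 % by mass (> 3 % by mass), the oxygen-release tablets fall in Category OX.
Available-oxygen content 5 % by mass meets the Category OX criterion (Oxidizer), so the calcium hypochlorite is Category OX.
Category OX net quantity: 88 g + (three 38 g packs = 114 g) + (two 46 g packs = 92 g) = 294 g.
294 g exceeds the ocean vessel limit of 250 g for Category OX.

No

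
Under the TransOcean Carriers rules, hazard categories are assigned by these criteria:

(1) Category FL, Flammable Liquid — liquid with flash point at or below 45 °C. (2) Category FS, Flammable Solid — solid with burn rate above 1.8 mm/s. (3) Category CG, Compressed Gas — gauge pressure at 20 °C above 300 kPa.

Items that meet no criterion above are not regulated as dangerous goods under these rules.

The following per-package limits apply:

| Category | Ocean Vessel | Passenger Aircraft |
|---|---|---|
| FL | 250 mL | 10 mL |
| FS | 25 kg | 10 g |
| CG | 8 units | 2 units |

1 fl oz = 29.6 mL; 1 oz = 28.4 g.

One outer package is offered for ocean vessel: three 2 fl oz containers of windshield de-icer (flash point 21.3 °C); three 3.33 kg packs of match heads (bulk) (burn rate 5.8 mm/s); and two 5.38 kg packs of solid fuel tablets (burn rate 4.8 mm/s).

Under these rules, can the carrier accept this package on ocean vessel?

Windshield de-icer: flash point 21.3 °C ≤ 45 °C → Category FL (Flammable Liquid).
With burn rate 5.8 mm/s (> 1.8 mm/s), the match heads (bulk) fall in Category FS.
Burn rate 4.8 mm/s meets the Category FS criterion (Flammable Solid), so the solid fuel tablets are Category FS.
Category FS net quantity: (three 3.33 kg packs = 9.99 kg) + (two 5.38 kg packs = 10.76 kg) = 20.75 kg.
20.75 kg is within the ocean vessel limit of 25 kg for Category FS.
Category FL quantity: three 2 fl oz containers = 177.6 mL.
177.6 mL is within the ocean vessel limit of 250 mL for Category FL.
Every hazard category is within its ocean vessel limit and no segregation rule is violated.

Yes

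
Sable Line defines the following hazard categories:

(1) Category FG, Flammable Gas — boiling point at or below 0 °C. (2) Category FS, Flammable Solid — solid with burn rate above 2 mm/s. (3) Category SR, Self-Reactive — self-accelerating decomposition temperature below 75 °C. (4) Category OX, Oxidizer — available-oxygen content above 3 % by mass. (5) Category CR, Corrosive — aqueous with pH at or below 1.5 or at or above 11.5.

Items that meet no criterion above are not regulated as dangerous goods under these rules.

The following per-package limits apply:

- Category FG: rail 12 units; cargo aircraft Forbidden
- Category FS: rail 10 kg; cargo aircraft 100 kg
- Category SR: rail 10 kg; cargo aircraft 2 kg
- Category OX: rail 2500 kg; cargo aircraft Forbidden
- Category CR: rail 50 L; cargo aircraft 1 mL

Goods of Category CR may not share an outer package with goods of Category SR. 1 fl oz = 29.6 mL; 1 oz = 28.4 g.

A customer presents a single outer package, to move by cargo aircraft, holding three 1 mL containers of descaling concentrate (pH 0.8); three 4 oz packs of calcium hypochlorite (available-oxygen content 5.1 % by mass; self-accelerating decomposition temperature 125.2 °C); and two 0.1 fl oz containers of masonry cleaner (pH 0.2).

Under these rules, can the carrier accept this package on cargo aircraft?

No

pH 0.8 meets the Category CR criterion (Corrosive), so the descaling concentrate is Category CR.
The calcium hypochlorite has available-oxygen content 5.1 % by mass, which is > 3 % by mass, so it is Category OX (Oxidizer).
pH 0.2 meets the Category CR criterion (Corrosive), so the masonry cleaner is Category CR.
Total Category CR: (three 1 mL containers = 3 mL) + (two 0.1 fl oz containers = 5.92 mL) = 8.92 mL.
8.92 mL exceeds the cargo aircraft limit of 1 mL for Category CR.
Category OX quantity: three 4 oz packs = 340.8 g.
By cargo aircraft, Category OX is Forbidden regardless of quantity.
The segregation rule (Category CR with Category SR) does not apply to Category CR with Category OX.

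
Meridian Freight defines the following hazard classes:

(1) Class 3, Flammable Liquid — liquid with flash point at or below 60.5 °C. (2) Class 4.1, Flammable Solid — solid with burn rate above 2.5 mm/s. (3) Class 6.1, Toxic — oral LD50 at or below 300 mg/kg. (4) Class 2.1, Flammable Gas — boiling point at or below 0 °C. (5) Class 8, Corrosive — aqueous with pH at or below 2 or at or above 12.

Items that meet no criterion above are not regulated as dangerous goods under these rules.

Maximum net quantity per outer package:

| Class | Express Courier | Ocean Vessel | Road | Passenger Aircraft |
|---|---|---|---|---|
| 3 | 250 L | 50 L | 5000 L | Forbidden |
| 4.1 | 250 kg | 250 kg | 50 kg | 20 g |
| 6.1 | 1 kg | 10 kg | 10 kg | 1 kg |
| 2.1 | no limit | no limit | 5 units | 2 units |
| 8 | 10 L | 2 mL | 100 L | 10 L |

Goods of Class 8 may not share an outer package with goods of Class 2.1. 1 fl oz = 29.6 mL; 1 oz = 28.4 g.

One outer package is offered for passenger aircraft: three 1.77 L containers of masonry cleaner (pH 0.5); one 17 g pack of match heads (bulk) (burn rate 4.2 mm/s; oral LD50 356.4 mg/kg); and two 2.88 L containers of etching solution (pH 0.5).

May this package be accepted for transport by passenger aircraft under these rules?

No

pH 0.5 meets the Class 8 criterion (Corrosive), so the masonry cleaner is Class 8.
Match heads (bulk): burn rate 4.2 mm/s > 2.5 mm/s → Class 4.1 (Flammable Solid).
pH 0.5 meets the Class 8 criterion (Corrosive), so the etching solution is Class 8.
Class 4.1 quantity: 17 g.
17 g ≤ 20 g (passenger aircraft limit, Class 4.1) — within limit.
Class 8 net quantity: (three 1.77 L containers = 5.31 L) + (two 2.88 L containers = 5.76 L) = 11.07 L.
That exceeds the Class 8 passenger aircraft limit of 10 L.
The segregation rule (Class 8 with Class 2.1) does not apply to Class 4.1 with Class 8.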